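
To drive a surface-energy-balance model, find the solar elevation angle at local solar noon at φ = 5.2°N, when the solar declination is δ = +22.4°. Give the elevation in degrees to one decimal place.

At local noon the hour angle is zero, so the zenith angle equals |φ − δ| = |+5.2° − (+22.400°)| = 17.200°.
Elevation = 90° − 17.200° = 72.8°.

72.8°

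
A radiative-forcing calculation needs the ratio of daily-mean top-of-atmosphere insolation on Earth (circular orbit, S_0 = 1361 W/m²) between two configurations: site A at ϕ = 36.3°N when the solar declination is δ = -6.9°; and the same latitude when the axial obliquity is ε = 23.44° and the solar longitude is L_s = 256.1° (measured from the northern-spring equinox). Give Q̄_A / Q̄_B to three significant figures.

Q̄_A / Q̄_B ≈ 1.65

— Configuration A (ϕ=+36.3°):
cos h₀ = −tan(+36.3°) tan(-6.900°) = 0.0889, h₀ = 1.4818 rad.
Bracket: h₀ sin ϕ sin δ + cos ϕ cos δ sin h₀ = 1.4818×0.59201×-0.12014 + 0.80593×0.99276×0.99604 = -0.105392 + 0.796927 = 0.691535.
Q̄ = (S_0/π) × [bracket] = (1361/π) × 0.691535 = 299.59 W/m².
— Configuration B (ϕ=+36.3°):
Solar declination: sin δ = sin ε · sin L_s = sin 23.44° × sin 256.1° = -0.38614, so δ = -22.715°.
cos h₀ = −tan(+36.3°) tan(-22.715°) = 0.3075, h₀ = 1.2582 rad.
Bracket: h₀ sin ϕ sin δ + cos ϕ cos δ sin h₀ = 1.2582×0.59201×-0.38614 + 0.80593×0.92244×0.95155 = -0.287623 + 0.707403 = 0.419780.
Q̄ = (S_0/π) × [bracket] = (1361/π) × 0.419780 = 181.86 W/m².
Ratio Q̄_A / Q̄_B = 299.59 / 181.86 = 1.647.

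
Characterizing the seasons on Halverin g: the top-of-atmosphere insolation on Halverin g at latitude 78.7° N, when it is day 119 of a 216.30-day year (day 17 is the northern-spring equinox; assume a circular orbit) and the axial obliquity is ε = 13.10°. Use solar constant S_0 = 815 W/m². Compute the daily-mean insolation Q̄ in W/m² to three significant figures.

Q̄ ≈ 67.9 W/m²

Solar longitude: L_s = 360° × (119 − 17)/216.30 = 169.764°.
sin δ = sin 13.10° × sin 169.764° = 0.04028, so δ = +2.308°.
cos h₀ = −tan(+78.7°) tan(+2.308°) = -0.2017, h₀ = 1.7739 rad.
Bracket: h₀ sin ϕ sin δ + cos ϕ cos δ sin h₀ = 1.7739×0.98061×0.04028 + 0.19595×0.99919×0.97944 = 0.070067 + 0.191766 = 0.261833.
Q̄ = (S_0/π) × [bracket] = (815/π) × 0.261833 = 67.93 W/m².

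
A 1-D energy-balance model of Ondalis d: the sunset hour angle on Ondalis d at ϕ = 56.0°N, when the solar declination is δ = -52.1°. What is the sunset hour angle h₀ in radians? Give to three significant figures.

cos h₀ = −tan ϕ · tan δ = 1.9044 ≥ 1, so the host star never rises (polar night) and h₀ = 0.

h₀ = 0.00 rad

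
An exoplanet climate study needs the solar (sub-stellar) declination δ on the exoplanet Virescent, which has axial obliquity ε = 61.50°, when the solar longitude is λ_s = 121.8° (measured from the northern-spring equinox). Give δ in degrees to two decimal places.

δ = +48.32°

sin δ = sin ε · sin λ_s = sin 61.50° × sin 121.8° = 0.746900.
δ = arcsin(0.746900) = +48.32°.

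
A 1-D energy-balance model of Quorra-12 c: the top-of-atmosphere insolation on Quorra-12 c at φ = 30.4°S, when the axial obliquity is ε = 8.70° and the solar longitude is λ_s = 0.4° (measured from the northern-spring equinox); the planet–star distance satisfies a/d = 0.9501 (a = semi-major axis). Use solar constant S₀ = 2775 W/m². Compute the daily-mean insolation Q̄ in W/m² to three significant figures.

Solar declination: sin δ = sin ε · sin λ_s = sin 8.70° × sin 0.4° = 0.00106, so δ = +0.061°.
cos H₀ = −tan(-30.4°) tan(+0.061°) = 0.0006, H₀ = 1.5702 rad.
Bracket: H₀ sin φ sin δ + cos φ cos δ sin H₀ = 1.5702×-0.50603×0.00106 + 0.86251×1.00000×1.00000 = -0.000842 + 0.862510 = 0.861668.
Inverse-square distance factor (a/d)² = 0.9501² = 0.902690.
Q̄ = (S₀/π) × 0.902690 × [bracket] = (2775/π) × 0.902690 × 0.861668 = 687.1 W/m².

Q̄ ≈ 687 W/m²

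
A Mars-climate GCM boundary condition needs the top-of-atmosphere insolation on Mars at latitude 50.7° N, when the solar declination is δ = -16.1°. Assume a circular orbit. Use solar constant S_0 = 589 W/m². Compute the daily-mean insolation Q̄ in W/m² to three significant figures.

Q̄ ≈ 58.1 W/m²

cos h₀ = −tan(+50.7°) tan(-16.100°) = 0.3526, h₀ = 1.2104 rad.
Bracket: h₀ sin ϕ sin δ + cos ϕ cos δ sin h₀ = 1.2104×0.77384×-0.27731 + 0.63338×0.96078×0.93576 = -0.259744 + 0.569446 = 0.309702.
Q̄ = (S_0/π) × [bracket] = (589/π) × 0.309702 = 58.06 W/m².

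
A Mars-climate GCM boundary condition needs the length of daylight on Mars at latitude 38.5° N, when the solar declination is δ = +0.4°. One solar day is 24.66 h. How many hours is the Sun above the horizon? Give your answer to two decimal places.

12.37 h

cos H₀ = −tan φ · tan δ = −tan(+38.5°) × tan(+0.400°) = -0.0056, so H₀ = 1.5763 rad = 90.32°.
Daylight = 2H₀/(2π) × 24.66 h = (1.5763/π) × 24.66 = 12.37 h.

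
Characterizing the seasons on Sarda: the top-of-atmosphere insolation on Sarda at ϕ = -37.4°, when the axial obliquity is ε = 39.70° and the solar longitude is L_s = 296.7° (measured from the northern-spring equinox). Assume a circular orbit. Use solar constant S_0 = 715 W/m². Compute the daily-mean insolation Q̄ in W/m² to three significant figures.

Q̄ ≈ 294 W/m²

Solar declination: sin δ = sin ε · sin L_s = sin 39.70° × sin 296.7° = -0.57066, so δ = -34.796°.
cos h₀ = −tan(-37.4°) tan(-34.796°) = -0.5313, h₀ = 2.1309 rad.
Bracket: h₀ sin ϕ sin δ + cos ϕ cos δ sin h₀ = 2.1309×-0.60738×-0.57066 + 0.79441×0.82119×0.84718 = 0.738586 + 0.552668 = 1.291254.
Q̄ = (S_0/π) × [bracket] = (715/π) × 1.291254 = 293.9 W/m².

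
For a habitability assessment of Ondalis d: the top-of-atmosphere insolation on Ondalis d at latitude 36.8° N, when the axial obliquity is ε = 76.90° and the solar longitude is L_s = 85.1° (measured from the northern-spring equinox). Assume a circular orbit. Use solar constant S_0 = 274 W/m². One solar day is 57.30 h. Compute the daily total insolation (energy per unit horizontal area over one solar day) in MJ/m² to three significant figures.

Solar declination: sin δ = sin ε · sin L_s = sin 76.90° × sin 85.1° = 0.97042, so δ = +76.029°.
cos h₀ = −tan(+36.8°) tan(+76.029°) = -3.0068 ≤ −1 ⇒ polar day, h₀ = π.
Bracket: h₀ sin ϕ sin δ + cos ϕ cos δ sin h₀ = 3.1416×0.59902×0.97042 + 0.80073×0.24144×0.00000 = 1.826215 + 0.000000 = 1.826215.
Q̄ = (S_0/π) × [bracket] = (274/π) × 1.826215 = 159.28 W/m².
Daily total = Q̄ × 57.30 h × 3600 s/h = 159.28 × 57.30 × 3600 / 10⁶ = 32.86 MJ/m².

32.9 MJ/m²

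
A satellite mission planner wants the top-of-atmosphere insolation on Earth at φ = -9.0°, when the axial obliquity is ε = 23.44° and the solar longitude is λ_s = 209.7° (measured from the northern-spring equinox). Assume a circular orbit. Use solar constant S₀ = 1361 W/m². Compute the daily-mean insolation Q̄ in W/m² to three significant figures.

Q̄ ≈ 441 W/m²

Solar declination: sin δ = sin ε · sin λ_s = sin 23.44° × sin 209.7° = -0.19709, so δ = -11.367°.
cos H₀ = −tan(-9.0°) tan(-11.367°) = -0.0318, H₀ = 1.6026 rad.
Bracket: H₀ sin φ sin δ + cos φ cos δ sin H₀ = 1.6026×-0.15643×-0.19709 + 0.98769×0.98039×0.99949 = 0.049409 + 0.967828 = 1.017237.
Q̄ = (S₀/π) × [bracket] = (1361/π) × 1.017237 = 440.7 W/m².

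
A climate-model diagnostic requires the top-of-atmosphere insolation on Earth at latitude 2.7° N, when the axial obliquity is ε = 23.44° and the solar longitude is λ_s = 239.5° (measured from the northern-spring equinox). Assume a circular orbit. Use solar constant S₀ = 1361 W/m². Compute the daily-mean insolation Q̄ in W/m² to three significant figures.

Solar declination: sin δ = sin ε · sin λ_s = sin 23.44° × sin 239.5° = -0.34275, so δ = -20.044°.
cos H₀ = −tan(+2.7°) tan(-20.044°) = 0.0172, H₀ = 1.5536 rad.
Bracket: H₀ sin φ sin δ + cos φ cos δ sin H₀ = 1.5536×0.04711×-0.34275 + 0.99889×0.93943×0.99985 = -0.025086 + 0.938246 = 0.913160.
Q̄ = (S₀/π) × [bracket] = (1361/π) × 0.913160 = 395.6 W/m².

Q̄ ≈ 396 W/m²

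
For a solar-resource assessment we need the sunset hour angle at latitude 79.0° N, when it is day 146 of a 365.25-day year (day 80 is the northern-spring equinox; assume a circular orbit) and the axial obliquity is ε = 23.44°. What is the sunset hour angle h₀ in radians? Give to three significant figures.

h₀ = 3.14 rad

Solar longitude: L_s = 360° × (146 − 80)/365.25 = 65.051°.
sin δ = sin 23.44° × sin 65.051° = 0.36067, so δ = +21.141°.
Sunrise equation: cos h₀ = −tan ϕ · tan δ = -1.9894 ≤ −1, so the Sun never sets (polar day) and h₀ = π.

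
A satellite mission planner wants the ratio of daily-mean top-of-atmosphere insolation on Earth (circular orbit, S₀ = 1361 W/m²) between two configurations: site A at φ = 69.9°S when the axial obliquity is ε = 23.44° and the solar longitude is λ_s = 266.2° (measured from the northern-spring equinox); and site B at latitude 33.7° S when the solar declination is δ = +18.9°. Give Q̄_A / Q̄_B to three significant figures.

— Configuration A (φ=-69.9°):
Solar declination: sin δ = sin ε · sin λ_s = sin 23.44° × sin 266.2° = -0.39691, so δ = -23.385°.
cos H₀ = −tan(-69.9°) tan(-23.385°) = -1.1817 ≤ −1 ⇒ polar day, H₀ = π.
Bracket: H₀ sin φ sin δ + cos φ cos δ sin H₀ = 3.1416×-0.93909×-0.39691 + 0.34366×0.91786×0.00000 = 1.170982 + 0.000000 = 1.170982.
Q̄ = (S₀/π) × [bracket] = (1361/π) × 1.170982 = 507.29 W/m².
— Configuration B (φ=-33.7°):
cos H₀ = −tan(-33.7°) tan(+18.900°) = 0.2283, H₀ = 1.3404 rad.
Bracket: H₀ sin φ sin δ + cos φ cos δ sin H₀ = 1.3404×-0.55484×0.32392 + 0.83195×0.94609×0.97358 = -0.240902 + 0.766304 = 0.525402.
Q̄ = (S₀/π) × [bracket] = (1361/π) × 0.525402 = 227.61 W/m².
Ratio Q̄_A / Q̄_B = 507.29 / 227.61 = 2.229.

Q̄_A / Q̄_B ≈ 2.23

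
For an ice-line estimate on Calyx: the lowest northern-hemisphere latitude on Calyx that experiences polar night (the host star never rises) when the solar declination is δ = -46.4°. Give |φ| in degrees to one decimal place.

|φ| = 43.6°

Polar night requires cos H₀ = −tan φ tan δ ≥ 1, i.e. tan φ tan δ ≤ −1.
The boundary is |tan φ| · |tan δ| = 1, so |φ| = 90° − |δ| = 90° − 46.4° = 43.6° in the northern hemisphere.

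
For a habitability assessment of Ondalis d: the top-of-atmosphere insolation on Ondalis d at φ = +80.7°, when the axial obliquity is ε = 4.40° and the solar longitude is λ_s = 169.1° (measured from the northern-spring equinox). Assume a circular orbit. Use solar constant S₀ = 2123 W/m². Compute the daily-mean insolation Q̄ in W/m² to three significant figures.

Q̄ ≈ 125 W/m²

Solar declination: sin δ = sin ε · sin λ_s = sin 4.40° × sin 169.1° = 0.01451, so δ = +0.831°.
cos H₀ = −tan(+80.7°) tan(+0.831°) = -0.0886, H₀ = 1.6595 rad.
Bracket: H₀ sin φ sin δ + cos φ cos δ sin H₀ = 1.6595×0.98686×0.01451 + 0.16160×0.99989×0.99607 = 0.023763 + 0.160947 = 0.184710.
Q̄ = (S₀/π) × [bracket] = (2123/π) × 0.184710 = 124.8 W/m².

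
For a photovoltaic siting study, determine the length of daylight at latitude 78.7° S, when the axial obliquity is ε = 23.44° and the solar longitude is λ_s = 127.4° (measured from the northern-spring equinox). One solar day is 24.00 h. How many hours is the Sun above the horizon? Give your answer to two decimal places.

0.00 h

Solar declination: sin δ = sin ε · sin λ_s = sin 23.44° × sin 127.4° = 0.31601, so δ = +18.422°.
cos H₀ = −tan φ · tan δ = 1.6669 ≥ 1, so the Sun never rises (polar night) and H₀ = 0.
Daylight = 2H₀/(2π) × 24.00 h = (0.0000/π) × 24.00 = 0.00 h.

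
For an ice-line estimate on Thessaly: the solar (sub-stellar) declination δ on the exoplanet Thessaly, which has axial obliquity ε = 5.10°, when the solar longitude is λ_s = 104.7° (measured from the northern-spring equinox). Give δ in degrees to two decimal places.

sin δ = sin ε · sin λ_s = sin 5.10° × sin 104.7° = 0.085985.
δ = arcsin(0.085985) = +4.93°.

δ = +4.93°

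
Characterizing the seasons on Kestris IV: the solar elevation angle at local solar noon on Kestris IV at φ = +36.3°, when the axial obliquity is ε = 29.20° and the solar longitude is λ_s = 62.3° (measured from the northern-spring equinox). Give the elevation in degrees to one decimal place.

Solar declination: sin δ = sin ε · sin λ_s = sin 29.20° × sin 62.3° = 0.43195, so δ = +25.591°.
At local noon the hour angle is zero, so the zenith angle equals |φ − δ| = |+36.3° − (+25.591°)| = 10.709°.
Elevation = 90° − 10.709° = 79.3°.

79.3°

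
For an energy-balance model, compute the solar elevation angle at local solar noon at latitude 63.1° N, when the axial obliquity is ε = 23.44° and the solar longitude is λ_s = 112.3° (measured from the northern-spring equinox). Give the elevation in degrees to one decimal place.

Solar declination: sin δ = sin ε · sin λ_s = sin 23.44° × sin 112.3° = 0.36804, so δ = +21.595°.
At local noon the hour angle is zero, so the zenith angle equals |φ − δ| = |+63.1° − (+21.595°)| = 41.505°.
Elevation = 90° − 41.505° = 48.5°.

48.5°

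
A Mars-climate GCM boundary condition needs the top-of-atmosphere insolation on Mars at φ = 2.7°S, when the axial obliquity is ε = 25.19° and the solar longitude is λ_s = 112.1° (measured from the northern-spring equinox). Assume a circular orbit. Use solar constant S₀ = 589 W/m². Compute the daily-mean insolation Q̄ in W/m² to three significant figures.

Solar declination: sin δ = sin ε · sin λ_s = sin 25.19° × sin 112.1° = 0.39435, so δ = +23.225°.
cos H₀ = −tan(-2.7°) tan(+23.225°) = 0.0202, H₀ = 1.5506 rad.
Bracket: H₀ sin φ sin δ + cos φ cos δ sin H₀ = 1.5506×-0.04711×0.39435 + 0.99889×0.91896×0.99980 = -0.028807 + 0.917756 = 0.888949.
Q̄ = (S₀/π) × [bracket] = (589/π) × 0.888949 = 166.7 W/m².

Q̄ ≈ 167 W/m²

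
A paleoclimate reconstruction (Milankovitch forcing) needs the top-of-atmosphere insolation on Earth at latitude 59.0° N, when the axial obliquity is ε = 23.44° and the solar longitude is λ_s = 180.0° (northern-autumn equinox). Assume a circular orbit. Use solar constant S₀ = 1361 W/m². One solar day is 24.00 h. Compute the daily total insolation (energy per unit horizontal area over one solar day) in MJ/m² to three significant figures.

19.3 MJ/m²

Solar declination: sin δ = sin ε · sin λ_s = sin 23.44° × sin 180.0° = 0.00000, so δ = +0.000°.
cos H₀ = −tan(+59.0°) tan(+0.000°) = -0.0000, H₀ = 1.5708 rad.
Bracket: H₀ sin φ sin δ + cos φ cos δ sin H₀ = 1.5708×0.85717×0.00000 + 0.51504×1.00000×1.00000 = 0.000000 + 0.515040 = 0.515040.
Q̄ = (S₀/π) × [bracket] = (1361/π) × 0.515040 = 223.13 W/m².
Daily total = Q̄ × 24.00 h × 3600 s/h = 223.13 × 24.00 × 3600 / 10⁶ = 19.28 MJ/m².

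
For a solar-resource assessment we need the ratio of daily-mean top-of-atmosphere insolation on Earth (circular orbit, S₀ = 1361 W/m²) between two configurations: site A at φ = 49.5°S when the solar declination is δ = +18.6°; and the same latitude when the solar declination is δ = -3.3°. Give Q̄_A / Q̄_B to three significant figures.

Q̄_A / Q̄_B ≈ 0.394

— Configuration A (φ=-49.5°):
cos H₀ = −tan(-49.5°) tan(+18.600°) = 0.3940, H₀ = 1.1658 rad.
Bracket: H₀ sin φ sin δ + cos φ cos δ sin H₀ = 1.1658×-0.76041×0.31896 + 0.64945×0.94777×0.91910 = -0.282754 + 0.565733 = 0.282979.
Q̄ = (S₀/π) × [bracket] = (1361/π) × 0.282979 = 122.59 W/m².
— Configuration B (φ=-49.5°):
cos H₀ = −tan(-49.5°) tan(-3.300°) = -0.0675, H₀ = 1.6384 rad.
Bracket: H₀ sin φ sin δ + cos φ cos δ sin H₀ = 1.6384×-0.76041×-0.05756 + 0.64945×0.99834×0.99772 = 0.071711 + 0.646894 = 0.718605.
Q̄ = (S₀/π) × [bracket] = (1361/π) × 0.718605 = 311.31 W/m².
Ratio Q̄_A / Q̄_B = 122.59 / 311.31 = 0.3938.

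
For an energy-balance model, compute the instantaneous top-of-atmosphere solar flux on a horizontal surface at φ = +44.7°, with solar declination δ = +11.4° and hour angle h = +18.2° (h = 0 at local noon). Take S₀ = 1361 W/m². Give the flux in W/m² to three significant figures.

1.09e+03 W/m²

cos θ_z = sin φ sin δ + cos φ cos δ cos h = 0.139031 + 0.661918 = 0.800949.
Flux = S₀ · cos θ_z = 1361 × 0.800949 = 1090 W/m².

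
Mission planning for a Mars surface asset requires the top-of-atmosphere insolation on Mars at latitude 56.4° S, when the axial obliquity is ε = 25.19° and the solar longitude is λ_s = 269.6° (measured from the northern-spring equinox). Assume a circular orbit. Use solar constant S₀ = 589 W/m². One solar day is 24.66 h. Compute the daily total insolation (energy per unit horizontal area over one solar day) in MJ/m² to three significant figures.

Solar declination: sin δ = sin ε · sin λ_s = sin 25.19° × sin 269.6° = -0.42561, so δ = -25.189°.
cos H₀ = −tan(-56.4°) tan(-25.189°) = -0.7079, H₀ = 2.3573 rad.
Bracket: H₀ sin φ sin δ + cos φ cos δ sin H₀ = 2.3573×-0.83292×-0.42561 + 0.55339×0.90491×0.70630 = 0.835661 + 0.353693 = 1.189354.
Q̄ = (S₀/π) × [bracket] = (589/π) × 1.189354 = 222.99 W/m².
Daily total = Q̄ × 24.66 h × 3600 s/h = 222.99 × 24.66 × 3600 / 10⁶ = 19.80 MJ/m².

19.8 MJ/m²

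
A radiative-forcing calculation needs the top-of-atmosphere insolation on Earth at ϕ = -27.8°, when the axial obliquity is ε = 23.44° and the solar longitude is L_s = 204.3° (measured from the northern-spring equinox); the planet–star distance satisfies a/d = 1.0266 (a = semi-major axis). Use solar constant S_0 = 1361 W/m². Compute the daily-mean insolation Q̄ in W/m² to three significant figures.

Solar declination: sin δ = sin ε · sin L_s = sin 23.44° × sin 204.3° = -0.16370, so δ = -9.421°.
cos h₀ = −tan(-27.8°) tan(-9.421°) = -0.0875, h₀ = 1.6584 rad.
Bracket: h₀ sin ϕ sin δ + cos ϕ cos δ sin h₀ = 1.6584×-0.46639×-0.16370 + 0.88458×0.98651×0.99617 = 0.126616 + 0.869305 = 0.995921.
Inverse-square distance factor (a/d)² = 1.0266² = 1.053908.
Q̄ = (S_0/π) × 1.053908 × [bracket] = (1361/π) × 1.053908 × 0.995921 = 454.7 W/m².

Q̄ ≈ 455 W/m²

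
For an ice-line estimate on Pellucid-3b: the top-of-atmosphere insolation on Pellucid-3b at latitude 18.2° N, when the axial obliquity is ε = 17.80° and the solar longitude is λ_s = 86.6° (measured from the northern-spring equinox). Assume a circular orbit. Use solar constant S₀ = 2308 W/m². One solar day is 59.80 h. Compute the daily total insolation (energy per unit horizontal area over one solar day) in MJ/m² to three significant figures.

168 MJ/m²

Solar declination: sin δ = sin ε · sin λ_s = sin 17.80° × sin 86.6° = 0.30516, so δ = +17.768°.
cos H₀ = −tan(+18.2°) tan(+17.768°) = -0.1054, H₀ = 1.6763 rad.
Bracket: H₀ sin φ sin δ + cos φ cos δ sin H₀ = 1.6763×0.31233×0.30516 + 0.94997×0.95230×0.99443 = 0.159769 + 0.899617 = 1.059386.
Q̄ = (S₀/π) × [bracket] = (2308/π) × 1.059386 = 778.29 W/m².
Daily total = Q̄ × 59.80 h × 3600 s/h = 778.29 × 59.80 × 3600 / 10⁶ = 167.6 MJ/m².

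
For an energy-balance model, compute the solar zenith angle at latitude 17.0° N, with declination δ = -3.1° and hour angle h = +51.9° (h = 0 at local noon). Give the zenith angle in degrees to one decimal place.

cos θ_z = sin φ sin δ + cos φ cos δ cos h = -0.015811 + 0.589211 = 0.573400.
θ_z = arccos(0.573400) = 55.0°.

θ_z = 55.0°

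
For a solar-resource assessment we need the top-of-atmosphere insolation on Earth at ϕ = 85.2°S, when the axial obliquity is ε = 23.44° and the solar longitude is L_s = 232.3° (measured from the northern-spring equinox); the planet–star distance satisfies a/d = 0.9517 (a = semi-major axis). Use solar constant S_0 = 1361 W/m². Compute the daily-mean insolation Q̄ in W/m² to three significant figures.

Solar declination: sin δ = sin ε · sin L_s = sin 23.44° × sin 232.3° = -0.31474, so δ = -18.345°.
cos h₀ = −tan(-85.2°) tan(-18.345°) = -3.9488 ≤ −1 ⇒ polar day, h₀ = π.
Bracket: h₀ sin ϕ sin δ + cos ϕ cos δ sin h₀ = 3.1416×-0.99649×-0.31474 + 0.08368×0.94918×0.00000 = 0.985317 + 0.000000 = 0.985317.
Inverse-square distance factor (a/d)² = 0.9517² = 0.905733.
Q̄ = (S_0/π) × 0.905733 × [bracket] = (1361/π) × 0.905733 × 0.985317 = 386.6 W/m².

Q̄ ≈ 387 W/m²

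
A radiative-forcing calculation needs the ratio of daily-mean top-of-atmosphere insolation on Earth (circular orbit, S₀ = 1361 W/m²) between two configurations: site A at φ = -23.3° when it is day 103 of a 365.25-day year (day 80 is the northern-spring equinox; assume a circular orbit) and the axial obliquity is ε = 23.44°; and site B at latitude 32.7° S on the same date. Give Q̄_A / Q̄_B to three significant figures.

— Configuration A (φ=-23.3°):
Solar longitude: λ_s = 360° × (103 − 80)/365.25 = 22.669°.
sin δ = sin 23.44° × sin 22.669° = 0.15331, so δ = +8.819°.
cos H₀ = −tan(-23.3°) tan(+8.819°) = 0.0668, H₀ = 1.5039 rad.
Bracket: H₀ sin φ sin δ + cos φ cos δ sin H₀ = 1.5039×-0.39555×0.15331 + 0.91845×0.98818×0.99777 = -0.091199 + 0.905570 = 0.814371.
Q̄ = (S₀/π) × [bracket] = (1361/π) × 0.814371 = 352.80 W/m².
— Configuration B (φ=-32.7°):
cos H₀ = −tan(-32.7°) tan(+8.819°) = 0.0996, H₀ = 1.4710 rad.
Bracket: H₀ sin φ sin δ + cos φ cos δ sin H₀ = 1.4710×-0.54024×0.15331 + 0.84151×0.98818×0.99503 = -0.121834 + 0.827430 = 0.705596.
Q̄ = (S₀/π) × [bracket] = (1361/π) × 0.705596 = 305.68 W/m².
Ratio Q̄_A / Q̄_B = 352.80 / 305.68 = 1.154.

Q̄_A / Q̄_B ≈ 1.15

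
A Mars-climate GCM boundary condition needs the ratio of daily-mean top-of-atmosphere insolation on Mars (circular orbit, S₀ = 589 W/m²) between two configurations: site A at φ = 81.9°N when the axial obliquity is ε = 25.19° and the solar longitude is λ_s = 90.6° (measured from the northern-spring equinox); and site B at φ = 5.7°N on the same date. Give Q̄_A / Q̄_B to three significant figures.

— Configuration A (φ=+81.9°):
Solar declination: sin δ = sin ε · sin λ_s = sin 25.19° × sin 90.6° = 0.42560, so δ = +25.189°.
cos H₀ = −tan(+81.9°) tan(+25.189°) = -3.3046 ≤ −1 ⇒ polar day, H₀ = π.
Bracket: H₀ sin φ sin δ + cos φ cos δ sin H₀ = 3.1416×0.99002×0.42560 + 0.14090×0.90491×0.00000 = 1.323721 + 0.000000 = 1.323721.
Q̄ = (S₀/π) × [bracket] = (589/π) × 1.323721 = 248.18 W/m².
— Configuration B (φ=+5.7°):
cos H₀ = −tan(+5.7°) tan(+25.189°) = -0.0469, H₀ = 1.6178 rad.
Bracket: H₀ sin φ sin δ + cos φ cos δ sin H₀ = 1.6178×0.09932×0.42560 + 0.99506×0.90491×0.99890 = 0.068385 + 0.899449 = 0.967834.
Q̄ = (S₀/π) × [bracket] = (589/π) × 0.967834 = 181.45 W/m².
Ratio Q̄_A / Q̄_B = 248.18 / 181.45 = 1.368.

Q̄_A / Q̄_B ≈ 1.37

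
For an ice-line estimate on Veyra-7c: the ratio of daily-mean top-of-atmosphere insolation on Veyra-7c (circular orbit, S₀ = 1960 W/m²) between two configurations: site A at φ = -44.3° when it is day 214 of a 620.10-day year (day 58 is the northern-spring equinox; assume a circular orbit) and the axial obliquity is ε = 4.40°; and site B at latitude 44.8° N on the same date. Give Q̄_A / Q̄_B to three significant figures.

— Configuration A (φ=-44.3°):
Solar longitude: λ_s = 360° × (214 − 58)/620.10 = 90.566°.
sin δ = sin 4.40° × sin 90.566° = 0.07672, so δ = +4.400°.
cos H₀ = −tan(-44.3°) tan(+4.400°) = 0.0751, H₀ = 1.4956 rad.
Bracket: H₀ sin φ sin δ + cos φ cos δ sin H₀ = 1.4956×-0.69842×0.07672 + 0.71569×0.99705×0.99718 = -0.080138 + 0.711566 = 0.631428.
Q̄ = (S₀/π) × [bracket] = (1960/π) × 0.631428 = 393.94 W/m².
— Configuration B (φ=+44.8°):
cos H₀ = −tan(+44.8°) tan(+4.400°) = -0.0764, H₀ = 1.6473 rad.
Bracket: H₀ sin φ sin δ + cos φ cos δ sin H₀ = 1.6473×0.70463×0.07672 + 0.70957×0.99705×0.99708 = 0.089052 + 0.705411 = 0.794463.
Q̄ = (S₀/π) × [bracket] = (1960/π) × 0.794463 = 495.66 W/m².
Ratio Q̄_A / Q̄_B = 393.94 / 495.66 = 0.7948.

Q̄_A / Q̄_B ≈ 0.795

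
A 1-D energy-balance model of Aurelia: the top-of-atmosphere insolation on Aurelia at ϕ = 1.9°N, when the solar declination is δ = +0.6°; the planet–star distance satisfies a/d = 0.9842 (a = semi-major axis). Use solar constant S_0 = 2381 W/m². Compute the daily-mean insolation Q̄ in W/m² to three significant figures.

Q̄ ≈ 734 W/m²

cos h₀ = −tan(+1.9°) tan(+0.600°) = -0.0003, h₀ = 1.5711 rad.
Bracket: h₀ sin ϕ sin δ + cos ϕ cos δ sin h₀ = 1.5711×0.03316×0.01047 + 0.99945×0.99995×1.00000 = 0.000545 + 0.999400 = 0.999945.
Inverse-square distance factor (a/d)² = 0.9842² = 0.968650.
Q̄ = (S_0/π) × 0.968650 × [bracket] = (2381/π) × 0.968650 × 0.999945 = 734.1 W/m².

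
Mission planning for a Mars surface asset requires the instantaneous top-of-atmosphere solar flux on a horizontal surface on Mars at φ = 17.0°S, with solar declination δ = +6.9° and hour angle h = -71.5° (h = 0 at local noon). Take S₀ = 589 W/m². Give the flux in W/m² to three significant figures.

cos θ_z = sin φ sin δ + cos φ cos δ cos h = -0.035125 + 0.301242 = 0.266117.
Flux = S₀ · cos θ_z = 589 × 0.266117 = 156.7 W/m².

157 W/m²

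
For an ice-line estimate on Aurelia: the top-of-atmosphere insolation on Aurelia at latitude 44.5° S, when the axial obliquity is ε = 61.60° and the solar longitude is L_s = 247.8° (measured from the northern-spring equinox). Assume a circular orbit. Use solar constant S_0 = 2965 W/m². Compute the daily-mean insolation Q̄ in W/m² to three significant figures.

Solar declination: sin δ = sin ε · sin L_s = sin 61.60° × sin 247.8° = -0.81444, so δ = -54.532°.
cos h₀ = −tan(-44.5°) tan(-54.532°) = -1.3793 ≤ −1 ⇒ polar day, h₀ = π.
Bracket: h₀ sin ϕ sin δ + cos ϕ cos δ sin h₀ = 3.1416×-0.70091×-0.81444 + 0.71325×0.58025×0.00000 = 1.793380 + 0.000000 = 1.793380.
Q̄ = (S_0/π) × [bracket] = (2965/π) × 1.793380 = 1693 W/m².

Q̄ ≈ 1.69e+03 W/m²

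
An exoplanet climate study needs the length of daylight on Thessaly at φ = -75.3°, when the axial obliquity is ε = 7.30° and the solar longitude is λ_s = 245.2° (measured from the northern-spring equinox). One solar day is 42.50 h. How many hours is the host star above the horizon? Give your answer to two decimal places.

Solar declination: sin δ = sin ε · sin λ_s = sin 7.30° × sin 245.2° = -0.11535, so δ = -6.624°.
cos H₀ = −tan φ · tan δ = −tan(-75.3°) × tan(-6.624°) = -0.4426, so H₀ = 2.0293 rad = 116.27°.
Daylight = 2H₀/(2π) × 42.50 h = (2.0293/π) × 42.50 = 27.45 h.

27.45 h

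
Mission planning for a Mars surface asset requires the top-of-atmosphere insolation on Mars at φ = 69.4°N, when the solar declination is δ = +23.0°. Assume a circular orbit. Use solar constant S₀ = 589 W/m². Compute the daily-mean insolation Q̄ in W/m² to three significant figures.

Q̄ ≈ 215 W/m²

cos H₀ = −tan(+69.4°) tan(+23.000°) = -1.1293 ≤ −1 ⇒ polar day, H₀ = π.
Bracket: H₀ sin φ sin δ + cos φ cos δ sin H₀ = 3.1416×0.93606×0.39073 + 0.35184×0.92050×0.00000 = 1.149030 + 0.000000 = 1.149030.
Q̄ = (S₀/π) × [bracket] = (589/π) × 1.149030 = 215.4 W/m².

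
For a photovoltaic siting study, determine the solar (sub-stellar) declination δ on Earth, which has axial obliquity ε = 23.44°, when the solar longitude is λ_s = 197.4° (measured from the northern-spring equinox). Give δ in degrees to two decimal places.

δ = -6.83°

sin δ = sin ε · sin λ_s = sin 23.44° × sin 197.4° = -0.118955.
δ = arcsin(-0.118955) = -6.83°.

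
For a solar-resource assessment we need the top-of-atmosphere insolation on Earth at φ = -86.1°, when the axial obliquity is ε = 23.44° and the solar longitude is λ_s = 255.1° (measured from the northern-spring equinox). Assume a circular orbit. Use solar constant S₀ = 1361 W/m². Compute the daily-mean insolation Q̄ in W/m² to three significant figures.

Q̄ ≈ 522 W/m²

Solar declination: sin δ = sin ε · sin λ_s = sin 23.44° × sin 255.1° = -0.38441, so δ = -22.607°.
cos H₀ = −tan(-86.1°) tan(-22.607°) = -6.1081 ≤ −1 ⇒ polar day, H₀ = π.
Bracket: H₀ sin φ sin δ + cos φ cos δ sin H₀ = 3.1416×-0.99768×-0.38441 + 0.06802×0.92316×0.00000 = 1.204861 + 0.000000 = 1.204861.
Q̄ = (S₀/π) × [bracket] = (1361/π) × 1.204861 = 522.0 W/m².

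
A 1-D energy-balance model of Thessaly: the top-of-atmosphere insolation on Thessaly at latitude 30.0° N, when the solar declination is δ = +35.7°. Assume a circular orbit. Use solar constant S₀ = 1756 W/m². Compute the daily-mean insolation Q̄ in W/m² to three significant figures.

Q̄ ≈ 684 W/m²

cos H₀ = −tan(+30.0°) tan(+35.700°) = -0.4149, H₀ = 1.9986 rad.
Bracket: H₀ sin φ sin δ + cos φ cos δ sin H₀ = 1.9986×0.50000×0.58354 + 0.86603×0.81208×0.90988 = 0.583132 + 0.639906 = 1.223038.
Q̄ = (S₀/π) × [bracket] = (1756/π) × 1.223038 = 683.6 W/m².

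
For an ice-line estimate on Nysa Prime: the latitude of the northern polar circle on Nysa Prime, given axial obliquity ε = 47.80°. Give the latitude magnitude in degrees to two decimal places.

42.20°

The polar circle is the lowest latitude that experiences at least one full rotation of continuous daylight at the northern-summer solstice; it lies at |ϕ| = 90° − ε = 90° − 47.80° = 42.20°.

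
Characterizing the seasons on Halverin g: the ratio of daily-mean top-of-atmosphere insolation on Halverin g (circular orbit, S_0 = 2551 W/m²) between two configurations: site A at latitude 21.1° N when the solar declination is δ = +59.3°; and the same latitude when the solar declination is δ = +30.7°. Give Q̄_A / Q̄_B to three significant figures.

— Configuration A (ϕ=+21.1°):
cos h₀ = −tan(+21.1°) tan(+59.300°) = -0.6499, h₀ = 2.2782 rad.
Bracket: h₀ sin ϕ sin δ + cos ϕ cos δ sin h₀ = 2.2782×0.36000×0.85985 + 0.93295×0.51054×0.76004 = 0.705208 + 0.362013 = 1.067221.
Q̄ = (S_0/π) × [bracket] = (2551/π) × 1.067221 = 866.59 W/m².
— Configuration B (ϕ=+21.1°):
cos h₀ = −tan(+21.1°) tan(+30.700°) = -0.2291, h₀ = 1.8020 rad.
Bracket: h₀ sin ϕ sin δ + cos ϕ cos δ sin h₀ = 1.8020×0.36000×0.51054 + 0.93295×0.85985×0.97340 = 0.331198 + 0.780859 = 1.112057.
Q̄ = (S_0/π) × [bracket] = (2551/π) × 1.112057 = 903.00 W/m².
Ratio Q̄_A / Q̄_B = 866.59 / 903.00 = 0.9597.

Q̄_A / Q̄_B ≈ 0.960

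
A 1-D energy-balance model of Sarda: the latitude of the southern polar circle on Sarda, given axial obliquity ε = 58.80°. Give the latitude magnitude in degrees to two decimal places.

The polar circle is the lowest latitude that experiences at least one full rotation of continuous darkness at the northern-summer solstice; it lies at |φ| = 90° − ε = 90° − 58.80° = 31.20°.

31.20°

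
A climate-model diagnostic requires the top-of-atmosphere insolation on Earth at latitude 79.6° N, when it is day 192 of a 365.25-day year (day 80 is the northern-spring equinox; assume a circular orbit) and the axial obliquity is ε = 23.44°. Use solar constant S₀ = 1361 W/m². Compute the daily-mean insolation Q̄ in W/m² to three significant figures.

Q̄ ≈ 499 W/m²

Solar longitude: λ_s = 360° × (192 − 80)/365.25 = 110.390°.
sin δ = sin 23.44° × sin 110.390° = 0.37286, so δ = +21.892°.
cos H₀ = −tan(+79.6°) tan(+21.892°) = -2.1895 ≤ −1 ⇒ polar day, H₀ = π.
Bracket: H₀ sin φ sin δ + cos φ cos δ sin H₀ = 3.1416×0.98357×0.37286 + 0.18052×0.92789×0.00000 = 1.152131 + 0.000000 = 1.152131.
Q̄ = (S₀/π) × [bracket] = (1361/π) × 1.152131 = 499.1 W/m².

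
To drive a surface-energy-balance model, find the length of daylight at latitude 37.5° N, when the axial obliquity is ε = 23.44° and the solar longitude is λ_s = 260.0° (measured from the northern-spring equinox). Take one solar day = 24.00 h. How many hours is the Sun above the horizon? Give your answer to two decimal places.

Solar declination: sin δ = sin ε · sin λ_s = sin 23.44° × sin 260.0° = -0.39175, so δ = -23.063°.
cos H₀ = −tan φ · tan δ = −tan(+37.5°) × tan(-23.063°) = 0.3267, so H₀ = 1.2380 rad = 70.93°.
Daylight = 2H₀/(2π) × 24.00 h = (1.2380/π) × 24.00 = 9.46 h.

9.46 h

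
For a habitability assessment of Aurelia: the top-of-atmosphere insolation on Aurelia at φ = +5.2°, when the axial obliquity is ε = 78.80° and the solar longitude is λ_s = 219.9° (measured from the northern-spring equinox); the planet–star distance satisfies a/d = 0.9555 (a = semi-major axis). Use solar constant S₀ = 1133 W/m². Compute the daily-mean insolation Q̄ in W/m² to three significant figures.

Q̄ ≈ 226 W/m²

Solar declination: sin δ = sin ε · sin λ_s = sin 78.80° × sin 219.9° = -0.62923, so δ = -38.994°.
cos H₀ = −tan(+5.2°) tan(-38.994°) = 0.0737, H₀ = 1.4971 rad.
Bracket: H₀ sin φ sin δ + cos φ cos δ sin H₀ = 1.4971×0.09063×-0.62923 + 0.99588×0.77722×0.99728 = -0.085375 + 0.771913 = 0.686538.
Inverse-square distance factor (a/d)² = 0.9555² = 0.912980.
Q̄ = (S₀/π) × 0.912980 × [bracket] = (1133/π) × 0.912980 × 0.686538 = 226.1 W/m².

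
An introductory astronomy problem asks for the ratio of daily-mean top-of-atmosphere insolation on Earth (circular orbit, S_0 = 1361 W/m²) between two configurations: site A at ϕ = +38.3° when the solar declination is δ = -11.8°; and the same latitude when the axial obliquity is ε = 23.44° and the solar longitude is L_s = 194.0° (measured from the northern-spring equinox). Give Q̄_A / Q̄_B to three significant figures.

— Configuration A (ϕ=+38.3°):
cos h₀ = −tan(+38.3°) tan(-11.800°) = 0.1650, h₀ = 1.4051 rad.
Bracket: h₀ sin ϕ sin δ + cos ϕ cos δ sin h₀ = 1.4051×0.61978×-0.20450 + 0.78478×0.97887×0.98630 = -0.178089 + 0.757673 = 0.579584.
Q̄ = (S_0/π) × [bracket] = (1361/π) × 0.579584 = 251.09 W/m².
— Configuration B (ϕ=+38.3°):
Solar declination: sin δ = sin ε · sin L_s = sin 23.44° × sin 194.0° = -0.09623, so δ = -5.522°.
cos h₀ = −tan(+38.3°) tan(-5.522°) = 0.0764, h₀ = 1.4944 rad.
Bracket: h₀ sin ϕ sin δ + cos ϕ cos δ sin h₀ = 1.4944×0.61978×-0.09623 + 0.78478×0.99536×0.99708 = -0.089128 + 0.778858 = 0.689730.
Q̄ = (S_0/π) × [bracket] = (1361/π) × 0.689730 = 298.80 W/m².
Ratio Q̄_A / Q̄_B = 251.09 / 298.80 = 0.8403.

Q̄_A / Q̄_B ≈ 0.840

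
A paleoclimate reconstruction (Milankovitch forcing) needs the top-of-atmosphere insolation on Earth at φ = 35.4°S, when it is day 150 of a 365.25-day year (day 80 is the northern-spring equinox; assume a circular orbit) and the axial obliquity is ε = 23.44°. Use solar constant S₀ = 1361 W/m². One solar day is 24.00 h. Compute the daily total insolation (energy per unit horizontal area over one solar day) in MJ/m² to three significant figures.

Solar longitude: λ_s = 360° × (150 − 80)/365.25 = 68.994°.
sin δ = sin 23.44° × sin 68.994° = 0.37135, so δ = +21.799°.
cos H₀ = −tan(-35.4°) tan(+21.799°) = 0.2842, H₀ = 1.2826 rad.
Bracket: H₀ sin φ sin δ + cos φ cos δ sin H₀ = 1.2826×-0.57928×0.37135 + 0.81513×0.92849×0.95876 = -0.275907 + 0.725628 = 0.449721.
Q̄ = (S₀/π) × [bracket] = (1361/π) × 0.449721 = 194.83 W/m².
Daily total = Q̄ × 24.00 h × 3600 s/h = 194.83 × 24.00 × 3600 / 10⁶ = 16.83 MJ/m².

16.8 MJ/m²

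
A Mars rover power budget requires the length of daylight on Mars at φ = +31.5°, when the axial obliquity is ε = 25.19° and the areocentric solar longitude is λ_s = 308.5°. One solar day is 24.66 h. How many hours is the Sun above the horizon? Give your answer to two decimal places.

10.62 h

sin δ = sin 25.19° × sin 308.5° = -0.33309, so δ = -19.457°.
cos H₀ = −tan φ · tan δ = −tan(+31.5°) × tan(-19.457°) = 0.2165, so H₀ = 1.3526 rad = 77.50°.
Daylight = 2H₀/(2π) × 24.66 h = (1.3526/π) × 24.66 = 10.62 h.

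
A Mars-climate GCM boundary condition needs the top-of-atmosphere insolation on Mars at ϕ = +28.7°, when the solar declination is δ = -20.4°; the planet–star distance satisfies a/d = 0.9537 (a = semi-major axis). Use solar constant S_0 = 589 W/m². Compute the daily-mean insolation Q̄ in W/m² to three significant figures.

cos h₀ = −tan(+28.7°) tan(-20.400°) = 0.2036, h₀ = 1.3658 rad.
Bracket: h₀ sin ϕ sin δ + cos ϕ cos δ sin h₀ = 1.3658×0.48022×-0.34857 + 0.87715×0.93728×0.97905 = -0.228622 + 0.804911 = 0.576289.
Inverse-square distance factor (a/d)² = 0.9537² = 0.909544.
Q̄ = (S_0/π) × 0.909544 × [bracket] = (589/π) × 0.909544 × 0.576289 = 98.27 W/m².

Q̄ ≈ 98.3 W/m²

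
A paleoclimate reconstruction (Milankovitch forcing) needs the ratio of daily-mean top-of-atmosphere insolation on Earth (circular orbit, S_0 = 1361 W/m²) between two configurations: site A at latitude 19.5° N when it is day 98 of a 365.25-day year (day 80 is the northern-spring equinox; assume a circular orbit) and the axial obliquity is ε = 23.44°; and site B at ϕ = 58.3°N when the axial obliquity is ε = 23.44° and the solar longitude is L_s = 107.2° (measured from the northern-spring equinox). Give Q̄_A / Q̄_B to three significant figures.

Q̄_A / Q̄_B ≈ 0.904

— Configuration A (ϕ=+19.5°):
Solar longitude: L_s = 360° × (98 − 80)/365.25 = 17.741°.
sin δ = sin 23.44° × sin 17.741° = 0.12121, so δ = +6.962°.
cos h₀ = −tan(+19.5°) tan(+6.962°) = -0.0432, h₀ = 1.6141 rad.
Bracket: h₀ sin ϕ sin δ + cos ϕ cos δ sin h₀ = 1.6141×0.33381×0.12121 + 0.94264×0.99263×0.99906 = 0.065308 + 0.934813 = 1.000121.
Q̄ = (S_0/π) × [bracket] = (1361/π) × 1.000121 = 433.27 W/m².
— Configuration B (ϕ=+58.3°):
Solar declination: sin δ = sin ε · sin L_s = sin 23.44° × sin 107.2° = 0.38000, so δ = +22.334°.
cos h₀ = −tan(+58.3°) tan(+22.334°) = -0.6652, h₀ = 2.2985 rad.
Bracket: h₀ sin ϕ sin δ + cos ϕ cos δ sin h₀ = 2.2985×0.85081×0.38000 + 0.52547×0.92499×0.74670 = 0.743123 + 0.362937 = 1.106060.
Q̄ = (S_0/π) × [bracket] = (1361/π) × 1.106060 = 479.17 W/m².
Ratio Q̄_A / Q̄_B = 433.27 / 479.17 = 0.9042.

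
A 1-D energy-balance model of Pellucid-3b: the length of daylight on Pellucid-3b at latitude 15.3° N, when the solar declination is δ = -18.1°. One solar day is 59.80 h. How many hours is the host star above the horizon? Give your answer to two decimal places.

cos H₀ = −tan φ · tan δ = −tan(+15.3°) × tan(-18.100°) = 0.0894, so H₀ = 1.4813 rad = 84.87°.
Daylight = 2H₀/(2π) × 59.80 h = (1.4813/π) × 59.80 = 28.20 h.

28.20 h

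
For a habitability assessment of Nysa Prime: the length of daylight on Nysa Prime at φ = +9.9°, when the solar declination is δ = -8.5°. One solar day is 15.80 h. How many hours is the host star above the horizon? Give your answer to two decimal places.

7.77 h

cos H₀ = −tan φ · tan δ = −tan(+9.9°) × tan(-8.500°) = 0.0261, so H₀ = 1.5447 rad = 88.51°.
Daylight = 2H₀/(2π) × 15.80 h = (1.5447/π) × 15.80 = 7.77 h.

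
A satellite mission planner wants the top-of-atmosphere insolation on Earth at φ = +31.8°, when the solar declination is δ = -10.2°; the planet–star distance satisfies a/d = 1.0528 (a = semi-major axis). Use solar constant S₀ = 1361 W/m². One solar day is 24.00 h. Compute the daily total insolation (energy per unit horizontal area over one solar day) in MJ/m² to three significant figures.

cos H₀ = −tan(+31.8°) tan(-10.200°) = 0.1116, H₀ = 1.4590 rad.
Bracket: H₀ sin φ sin δ + cos φ cos δ sin H₀ = 1.4590×0.52696×-0.17708 + 0.84989×0.98420×0.99376 = -0.136145 + 0.831242 = 0.695097.
Inverse-square distance factor (a/d)² = 1.0528² = 1.108388.
Q̄ = (S₀/π) × 1.108388 × [bracket] = (1361/π) × 1.108388 × 0.695097 = 333.77 W/m².
Daily total = Q̄ × 24.00 h × 3600 s/h = 333.77 × 24.00 × 3600 / 10⁶ = 28.84 MJ/m².

28.8 MJ/m²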